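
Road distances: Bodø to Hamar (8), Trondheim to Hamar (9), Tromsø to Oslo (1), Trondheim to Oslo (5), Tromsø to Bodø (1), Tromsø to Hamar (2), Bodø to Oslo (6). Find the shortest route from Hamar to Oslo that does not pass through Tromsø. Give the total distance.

14

Paths from Hamar to Oslo avoiding Tromsø:
Hamar→Trondheim→Oslo: 9 + 5 = 14
Hamar→Bodø→Oslo: 8 + 6 = 14
The minimum is 14.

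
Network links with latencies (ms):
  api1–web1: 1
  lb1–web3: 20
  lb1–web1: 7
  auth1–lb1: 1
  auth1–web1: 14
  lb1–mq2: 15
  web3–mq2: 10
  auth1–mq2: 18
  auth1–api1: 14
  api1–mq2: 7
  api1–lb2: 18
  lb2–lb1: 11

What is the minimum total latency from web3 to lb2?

Some routes from web3 to lb2:
web3 - mq2 - auth1 - lb1 - lb2: 10 + 18 + 1 + 11 = 40
web3 - mq2 - api1 - lb2: 10 + 7 + 18 = 35
web3 - lb1 - lb2: 20 + 11 = 31
web3 - mq2 - api1 - web1 - lb1 - lb2: 10 + 7 + 1 + 7 + 11 = 36
web3 - mq2 - api1 - auth1 - lb1 - lb2: 10 + 7 + 14 + 1 + 11 = 43
web3 - mq2 - lb1 - lb2: 10 + 15 + 11 = 36
The minimum is 31 ms.

31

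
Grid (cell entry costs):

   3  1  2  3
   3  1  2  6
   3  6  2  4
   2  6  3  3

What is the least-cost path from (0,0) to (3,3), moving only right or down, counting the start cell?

One optimal route is [0,0]→[0,1]→[1,1]→[1,2]→[2,2]→[3,2]→[3,3].
Its cost is 3 + 1 + 1 + 2 + 2 + 3 + 3 = 15.

15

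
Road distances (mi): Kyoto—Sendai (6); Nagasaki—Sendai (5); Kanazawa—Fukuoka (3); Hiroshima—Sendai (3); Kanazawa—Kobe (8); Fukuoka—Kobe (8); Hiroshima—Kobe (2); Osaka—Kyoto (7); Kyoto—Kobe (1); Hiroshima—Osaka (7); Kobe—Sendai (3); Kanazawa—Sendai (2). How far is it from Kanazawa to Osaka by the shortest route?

12

Some routes from Kanazawa to Osaka:
Kanazawa -> Sendai -> Hiroshima -> Osaka: 2 + 3 + 7 = 12
Kanazawa -> Sendai -> Kobe -> Hiroshima -> Osaka: 2 + 3 + 2 + 7 = 14
Kanazawa -> Sendai -> Hiroshima -> Kobe -> Kyoto -> Osaka: 2 + 3 + 2 + 1 + 7 = 15
Kanazawa -> Sendai -> Kobe -> Kyoto -> Osaka: 2 + 3 + 1 + 7 = 13
Kanazawa -> Sendai -> Kyoto -> Osaka: 2 + 6 + 7 = 15
Kanazawa -> Kobe -> Kyoto -> Osaka: 8 + 1 + 7 = 16
The minimum is 12 mi.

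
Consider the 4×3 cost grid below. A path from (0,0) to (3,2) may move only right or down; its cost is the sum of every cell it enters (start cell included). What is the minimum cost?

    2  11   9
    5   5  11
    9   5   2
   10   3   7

Best path: [0,0]→[1,0]→[1,1]→[2,1]→[2,2]→[3,2]
Cost: 2 + 5 + 5 + 5 + 2 + 7 = 26
(Top row then right column would cost 42.)

26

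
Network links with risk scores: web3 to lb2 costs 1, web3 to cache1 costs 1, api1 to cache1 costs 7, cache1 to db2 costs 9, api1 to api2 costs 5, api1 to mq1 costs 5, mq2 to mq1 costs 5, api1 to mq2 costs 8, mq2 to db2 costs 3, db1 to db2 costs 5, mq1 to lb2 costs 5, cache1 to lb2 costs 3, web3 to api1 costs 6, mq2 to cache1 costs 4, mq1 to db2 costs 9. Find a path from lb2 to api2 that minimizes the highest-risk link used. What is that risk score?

5

Comparing a few candidate routes:
lb2-cache1-web3-api1-api2: max(3, 1, 6, 5) = 6
lb2-web3-cache1-mq2-mq1-api1-api2: max(1, 1, 4, 5, 5, 5) = 5
lb2-mq1-api1-api2: max(5, 5, 5) = 5
lb2-cache1-mq2-mq1-api1-api2: max(3, 4, 5, 5, 5) = 5
The minimum achievable maximum is 5.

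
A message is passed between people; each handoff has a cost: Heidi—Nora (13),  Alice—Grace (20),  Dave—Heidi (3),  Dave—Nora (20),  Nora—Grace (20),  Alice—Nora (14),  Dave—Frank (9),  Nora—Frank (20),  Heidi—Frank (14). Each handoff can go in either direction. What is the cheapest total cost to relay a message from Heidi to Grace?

33

A few of the Heidi→Grace routes:
Heidi-Dave-Frank-Nora-Grace: 3 + 9 + 20 + 20 = 52
Heidi-Dave-Nora-Grace: 3 + 20 + 20 = 43
Heidi-Nora-Alice-Grace: 13 + 14 + 20 = 47
Heidi-Frank-Nora-Grace: 14 + 20 + 20 = 54
Heidi-Nora-Grace: 13 + 20 = 33
The minimum is 33.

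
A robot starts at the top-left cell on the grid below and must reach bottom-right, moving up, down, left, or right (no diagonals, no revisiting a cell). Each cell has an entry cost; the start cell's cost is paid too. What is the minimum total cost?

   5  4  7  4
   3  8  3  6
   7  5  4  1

24

Cheapest: (0,0) (0,1) (0,2) (1,2) (2,2) (2,3)
  5 + 4 + 7 + 3 + 4 + 1 = 24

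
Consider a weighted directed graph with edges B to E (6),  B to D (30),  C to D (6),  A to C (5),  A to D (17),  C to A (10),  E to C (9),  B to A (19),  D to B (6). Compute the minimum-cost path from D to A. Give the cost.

Candidate routes:
D - B - A: 6 + 19 = 25
D - B - E - C - A: 6 + 6 + 9 + 10 = 31
Best route has total 25.

25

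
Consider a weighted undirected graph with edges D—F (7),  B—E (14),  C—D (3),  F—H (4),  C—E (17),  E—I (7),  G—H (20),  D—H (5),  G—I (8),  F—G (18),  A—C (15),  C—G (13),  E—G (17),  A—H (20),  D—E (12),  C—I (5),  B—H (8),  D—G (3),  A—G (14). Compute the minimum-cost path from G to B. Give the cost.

Checking several routes:
G→D→H→B: 3 + 5 + 8 = 16
G→H→B: 20 + 8 = 28
G→D→F→H→B: 3 + 7 + 4 + 8 = 22
Shortest: 16.

16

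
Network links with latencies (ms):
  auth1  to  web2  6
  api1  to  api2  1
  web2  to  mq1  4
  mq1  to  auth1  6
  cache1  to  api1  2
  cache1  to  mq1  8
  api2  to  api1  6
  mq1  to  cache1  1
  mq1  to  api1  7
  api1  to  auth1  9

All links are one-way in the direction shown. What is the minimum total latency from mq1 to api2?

4

Candidate routes:
mq1 → api1 → api2: 7 + 1 = 8
mq1 → cache1 → api1 → api2: 1 + 2 + 1 = 4
Shortest: 4 ms.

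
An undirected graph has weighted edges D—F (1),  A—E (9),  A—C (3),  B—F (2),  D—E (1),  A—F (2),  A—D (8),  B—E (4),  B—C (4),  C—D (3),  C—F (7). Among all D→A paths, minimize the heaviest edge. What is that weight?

Comparing a few candidate routes:
D -> F -> A: max(1, 2) = 2
D -> C -> A: max(3, 3) = 3
D -> F -> B -> C -> A: max(1, 2, 4, 3) = 4
D -> C -> B -> F -> A: max(3, 4, 2, 2) = 4
Best route has worst link 2.

2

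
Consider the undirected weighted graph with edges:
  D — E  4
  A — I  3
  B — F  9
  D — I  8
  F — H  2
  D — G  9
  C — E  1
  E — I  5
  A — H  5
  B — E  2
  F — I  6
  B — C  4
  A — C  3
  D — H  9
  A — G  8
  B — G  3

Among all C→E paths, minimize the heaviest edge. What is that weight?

A few of the C→E routes:
C→A→I→E: max(3, 3, 5) = 5
C→E: max(1) = 1
C→B→E: max(4, 2) = 4
Best route has worst link 1.

1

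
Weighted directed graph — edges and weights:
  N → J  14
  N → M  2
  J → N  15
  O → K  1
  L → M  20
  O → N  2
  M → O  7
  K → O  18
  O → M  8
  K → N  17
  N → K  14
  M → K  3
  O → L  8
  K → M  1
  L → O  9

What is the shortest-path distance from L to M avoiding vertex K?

13

Candidate routes:
L-O-N-M: 9 + 2 + 2 = 13
L-O-M: 9 + 8 = 17
L-M: 20
Shortest: 13.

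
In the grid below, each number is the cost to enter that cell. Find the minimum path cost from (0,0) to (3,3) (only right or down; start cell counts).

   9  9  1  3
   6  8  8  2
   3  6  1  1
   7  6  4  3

Take (0,0) -> (0,1) -> (0,2) -> (0,3) -> (1,3) -> (2,3) -> (3,3) for a total of 9 + 9 + 1 + 3 + 2 + 1 + 3 = 28.

28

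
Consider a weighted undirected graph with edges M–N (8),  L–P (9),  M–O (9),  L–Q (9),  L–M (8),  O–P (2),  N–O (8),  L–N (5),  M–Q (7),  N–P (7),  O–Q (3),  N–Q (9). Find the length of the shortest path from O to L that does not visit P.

A few of the O→L routes:
O - Q - N - L: 3 + 9 + 5 = 17
O - M - N - L: 9 + 8 + 5 = 22
O - Q - M - L: 3 + 7 + 8 = 18
O - M - L: 9 + 8 = 17
O - N - L: 8 + 5 = 13
O - Q - L: 3 + 9 = 12
Shortest: 12.

12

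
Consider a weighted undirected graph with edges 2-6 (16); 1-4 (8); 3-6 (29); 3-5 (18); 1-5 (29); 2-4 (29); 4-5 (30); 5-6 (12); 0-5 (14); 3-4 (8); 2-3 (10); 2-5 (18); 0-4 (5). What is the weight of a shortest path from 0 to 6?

Some routes from 0 to 6:
0 → 4 → 3 → 6: 5 + 8 + 29 = 42
0 → 4 → 3 → 5 → 6: 5 + 8 + 18 + 12 = 43
0 → 5 → 6: 14 + 12 = 26
0 → 4 → 5 → 6: 5 + 30 + 12 = 47
0 → 4 → 3 → 2 → 6: 5 + 8 + 10 + 16 = 39
The minimum is 26.

26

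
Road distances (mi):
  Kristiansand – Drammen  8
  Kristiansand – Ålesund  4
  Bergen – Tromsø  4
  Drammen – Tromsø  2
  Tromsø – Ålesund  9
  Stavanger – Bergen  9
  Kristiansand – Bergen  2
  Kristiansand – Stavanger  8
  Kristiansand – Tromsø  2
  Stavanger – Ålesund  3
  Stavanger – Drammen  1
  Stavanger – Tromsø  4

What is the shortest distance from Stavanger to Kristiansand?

5

Checking several routes:
Stavanger→Drammen→Tromsø→Bergen→Kristiansand: 1 + 2 + 4 + 2 = 9
Stavanger→Kristiansand: 8
Stavanger→Drammen→Tromsø→Kristiansand: 1 + 2 + 2 = 5
Stavanger→Tromsø→Kristiansand: 4 + 2 = 6
Stavanger→Ålesund→Kristiansand: 3 + 4 = 7
Best route has total 5 mi.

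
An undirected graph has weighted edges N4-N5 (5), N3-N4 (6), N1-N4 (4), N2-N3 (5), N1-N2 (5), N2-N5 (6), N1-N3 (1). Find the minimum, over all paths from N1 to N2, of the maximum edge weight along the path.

5

Candidate routes:
N1-N3-N4-N5-N2: max(1, 6, 5, 6) = 6
N1-N4-N3-N2: max(4, 6, 5) = 6
N1-N4-N5-N2: max(4, 5, 6) = 6
N1-N3-N2: max(1, 5) = 5
N1-N2: max(5) = 5
Best route has worst link 5.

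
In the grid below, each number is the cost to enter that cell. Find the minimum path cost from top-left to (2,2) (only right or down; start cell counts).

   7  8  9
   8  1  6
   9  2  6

Take (0,0) → (0,1) → (1,1) → (2,1) → (2,2) for a total of 7 + 8 + 1 + 2 + 6 = 24.

24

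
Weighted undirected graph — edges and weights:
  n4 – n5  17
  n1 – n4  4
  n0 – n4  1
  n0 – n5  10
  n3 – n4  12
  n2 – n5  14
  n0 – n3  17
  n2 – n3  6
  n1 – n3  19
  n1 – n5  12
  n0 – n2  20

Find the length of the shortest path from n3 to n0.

13

Comparing a few candidate routes:
n3 -> n2 -> n0: 6 + 20 = 26
n3 -> n1 -> n4 -> n0: 19 + 4 + 1 = 24
n3 -> n0: 17
n3 -> n4 -> n0: 12 + 1 = 13
The minimum is 13.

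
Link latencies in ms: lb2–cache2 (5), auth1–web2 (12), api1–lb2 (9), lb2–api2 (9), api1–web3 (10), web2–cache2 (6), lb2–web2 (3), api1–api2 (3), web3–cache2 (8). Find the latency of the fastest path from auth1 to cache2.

Checking several routes:
auth1 -> web2 -> lb2 -> cache2: 12 + 3 + 5 = 20
auth1 -> web2 -> cache2: 12 + 6 = 18
auth1 -> web2 -> lb2 -> api1 -> web3 -> cache2: 12 + 3 + 9 + 10 + 8 = 42
Shortest: 18 ms.

18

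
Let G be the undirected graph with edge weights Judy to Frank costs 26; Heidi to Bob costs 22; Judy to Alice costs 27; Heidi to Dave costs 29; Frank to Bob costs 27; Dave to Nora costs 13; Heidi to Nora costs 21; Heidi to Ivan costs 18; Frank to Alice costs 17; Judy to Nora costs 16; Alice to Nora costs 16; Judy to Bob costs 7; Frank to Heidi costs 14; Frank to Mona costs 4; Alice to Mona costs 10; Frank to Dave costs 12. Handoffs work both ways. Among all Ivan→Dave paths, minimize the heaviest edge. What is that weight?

18

Comparing a few candidate routes:
Ivan → Heidi → Frank → Alice → Nora → Dave: max(18, 14, 17, 16, 13) = 18
Ivan → Heidi → Frank → Dave: max(18, 14, 12) = 18
Ivan → Heidi → Frank → Mona → Alice → Nora → Dave: max(18, 14, 4, 10, 16, 13) = 18
Best route has worst link 18.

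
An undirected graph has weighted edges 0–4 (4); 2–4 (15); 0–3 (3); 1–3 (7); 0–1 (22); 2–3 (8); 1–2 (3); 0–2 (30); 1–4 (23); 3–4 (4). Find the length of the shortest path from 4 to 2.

12

Some routes from 4 to 2:
4→1→2: 23 + 3 = 26
4→0→3→1→2: 4 + 3 + 7 + 3 = 17
4→3→2: 4 + 8 = 12
4→0→3→2: 4 + 3 + 8 = 15
4→3→1→2: 4 + 7 + 3 = 14
4→2: 15
Best route has total 12.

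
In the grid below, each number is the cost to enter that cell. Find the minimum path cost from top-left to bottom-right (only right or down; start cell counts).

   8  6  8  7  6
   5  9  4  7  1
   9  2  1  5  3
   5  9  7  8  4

Take [0,0] -> [1,0] -> [1,1] -> [2,1] -> [2,2] -> [2,3] -> [2,4] -> [3,4] for a total of 8 + 5 + 9 + 2 + 1 + 5 + 3 + 4 = 37.

37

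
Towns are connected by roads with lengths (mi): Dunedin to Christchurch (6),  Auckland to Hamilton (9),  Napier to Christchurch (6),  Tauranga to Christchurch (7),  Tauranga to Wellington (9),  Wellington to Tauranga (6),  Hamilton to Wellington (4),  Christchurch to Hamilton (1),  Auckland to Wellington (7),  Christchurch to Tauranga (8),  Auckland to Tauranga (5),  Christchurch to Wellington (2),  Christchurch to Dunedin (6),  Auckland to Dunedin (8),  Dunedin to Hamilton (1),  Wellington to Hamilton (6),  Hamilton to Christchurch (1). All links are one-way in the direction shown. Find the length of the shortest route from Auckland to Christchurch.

Checking several routes:
Auckland → Dunedin → Christchurch: 8 + 6 = 14
Auckland → Tauranga → Christchurch: 5 + 7 = 12
Auckland → Dunedin → Hamilton → Christchurch: 8 + 1 + 1 = 10
Auckland → Wellington → Tauranga → Christchurch: 7 + 6 + 7 = 20
Auckland → Hamilton → Christchurch: 9 + 1 = 10
Auckland → Wellington → Hamilton → Christchurch: 7 + 6 + 1 = 14
Shortest: 10 mi.

10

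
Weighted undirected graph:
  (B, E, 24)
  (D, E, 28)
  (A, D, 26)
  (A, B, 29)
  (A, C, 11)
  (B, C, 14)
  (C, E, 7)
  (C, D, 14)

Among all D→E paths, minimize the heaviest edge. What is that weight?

Some routes from D to E:
D→A→C→E: max(26, 11, 7) = 26
D→E: max(28) = 28
D→C→B→E: max(14, 14, 24) = 24
D→A→C→B→E: max(26, 11, 14, 24) = 26
D→C→E: max(14, 7) = 14
The minimum achievable maximum is 14.

14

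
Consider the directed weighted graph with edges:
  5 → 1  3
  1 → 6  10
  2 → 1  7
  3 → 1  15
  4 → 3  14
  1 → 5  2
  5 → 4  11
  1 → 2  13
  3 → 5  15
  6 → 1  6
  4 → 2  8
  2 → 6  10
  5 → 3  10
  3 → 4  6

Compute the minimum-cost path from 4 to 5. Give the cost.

Comparing a few candidate routes:
4→3→5: 14 + 15 = 29
4→2→1→5: 8 + 7 + 2 = 17
4→2→6→1→5: 8 + 10 + 6 + 2 = 26
Best route has total 17.

17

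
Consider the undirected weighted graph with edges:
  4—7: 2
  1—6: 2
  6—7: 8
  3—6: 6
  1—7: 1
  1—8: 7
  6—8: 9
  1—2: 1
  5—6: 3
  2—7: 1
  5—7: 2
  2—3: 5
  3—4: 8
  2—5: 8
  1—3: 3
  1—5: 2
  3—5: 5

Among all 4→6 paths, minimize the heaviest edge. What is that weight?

2

Some routes from 4 to 6:
4 -> 7 -> 5 -> 6: max(2, 2, 3) = 3
4 -> 7 -> 1 -> 6: max(2, 1, 2) = 2
4 -> 7 -> 2 -> 1 -> 5 -> 6: max(2, 1, 1, 2, 3) = 3
4 -> 7 -> 2 -> 1 -> 6: max(2, 1, 1, 2) = 2
4 -> 7 -> 1 -> 5 -> 6: max(2, 1, 2, 3) = 3
4 -> 7 -> 5 -> 1 -> 6: max(2, 2, 2, 2) = 2
Smallest bottleneck: 2.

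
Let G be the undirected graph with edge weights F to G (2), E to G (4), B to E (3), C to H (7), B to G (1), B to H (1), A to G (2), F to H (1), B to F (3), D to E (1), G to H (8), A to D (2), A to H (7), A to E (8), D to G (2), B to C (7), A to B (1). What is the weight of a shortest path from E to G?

A few of the E→G routes:
E → D → A → B → G: 1 + 2 + 1 + 1 = 5
E → B → G: 3 + 1 = 4
E → D → G: 1 + 2 = 3
E → G: 4
E → D → A → G: 1 + 2 + 2 = 5
Best route has total 3.

3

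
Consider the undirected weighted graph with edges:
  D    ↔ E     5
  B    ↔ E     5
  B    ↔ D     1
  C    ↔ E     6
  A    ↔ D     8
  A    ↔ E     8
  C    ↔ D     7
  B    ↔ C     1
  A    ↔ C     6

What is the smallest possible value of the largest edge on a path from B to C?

A few of the B→C routes:
B -> D -> C: max(1, 7) = 7
B -> E -> D -> C: max(5, 5, 7) = 7
B -> D -> A -> C: max(1, 8, 6) = 8
B -> C: max(1) = 1
B -> D -> E -> C: max(1, 5, 6) = 6
B -> E -> C: max(5, 6) = 6
Smallest bottleneck: 1.

1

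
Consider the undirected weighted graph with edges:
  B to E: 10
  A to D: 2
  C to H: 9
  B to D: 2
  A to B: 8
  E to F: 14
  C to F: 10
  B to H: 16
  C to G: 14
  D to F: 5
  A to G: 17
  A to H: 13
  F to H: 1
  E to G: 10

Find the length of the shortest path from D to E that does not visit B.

Comparing a few candidate routes:
D -> A -> H -> F -> E: 2 + 13 + 1 + 14 = 30
D -> A -> G -> E: 2 + 17 + 10 = 29
D -> F -> H -> C -> G -> E: 5 + 1 + 9 + 14 + 10 = 39
D -> F -> E: 5 + 14 = 19
Shortest: 19.

19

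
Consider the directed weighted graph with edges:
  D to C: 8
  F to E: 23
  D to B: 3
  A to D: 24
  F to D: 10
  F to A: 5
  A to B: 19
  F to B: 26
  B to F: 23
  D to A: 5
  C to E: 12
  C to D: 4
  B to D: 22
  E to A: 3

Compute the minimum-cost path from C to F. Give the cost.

Routes from C to F:
C - E - A - B - F: 12 + 3 + 19 + 23 = 57
C - D - B - F: 4 + 3 + 23 = 30
C - E - A - D - B - F: 12 + 3 + 24 + 3 + 23 = 65
C - D - A - B - F: 4 + 5 + 19 + 23 = 51
Best route has total 30.

30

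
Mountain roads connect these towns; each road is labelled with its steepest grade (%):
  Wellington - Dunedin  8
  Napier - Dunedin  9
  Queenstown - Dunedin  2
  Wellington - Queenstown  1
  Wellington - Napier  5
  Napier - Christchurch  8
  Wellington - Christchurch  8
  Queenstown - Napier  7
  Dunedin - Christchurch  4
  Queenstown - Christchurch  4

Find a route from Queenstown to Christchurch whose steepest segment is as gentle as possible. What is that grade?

Some routes from Queenstown to Christchurch:
Queenstown → Dunedin → Christchurch: max(2, 4) = 4
Queenstown → Napier → Wellington → Dunedin → Christchurch: max(7, 5, 8, 4) = 8
Queenstown → Christchurch: max(4) = 4
Queenstown → Wellington → Christchurch: max(1, 8) = 8
Queenstown → Napier → Wellington → Christchurch: max(7, 5, 8) = 8
Queenstown → Napier → Christchurch: max(7, 8) = 8
The minimum achievable maximum is 4%.

4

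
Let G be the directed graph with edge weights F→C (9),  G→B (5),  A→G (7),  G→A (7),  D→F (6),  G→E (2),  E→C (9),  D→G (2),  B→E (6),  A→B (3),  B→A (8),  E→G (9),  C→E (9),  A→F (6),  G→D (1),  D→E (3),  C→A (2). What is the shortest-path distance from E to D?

10

Paths from E to D:
E - C - A - G - D: 9 + 2 + 7 + 1 = 19
E - G - D: 9 + 1 = 10
The minimum is 10.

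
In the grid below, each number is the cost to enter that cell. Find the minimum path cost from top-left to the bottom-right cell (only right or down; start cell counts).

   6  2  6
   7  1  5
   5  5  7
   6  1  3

18

Cheapest: [0,0] -> [0,1] -> [1,1] -> [2,1] -> [3,1] -> [3,2]
  6 + 2 + 1 + 5 + 1 + 3 = 18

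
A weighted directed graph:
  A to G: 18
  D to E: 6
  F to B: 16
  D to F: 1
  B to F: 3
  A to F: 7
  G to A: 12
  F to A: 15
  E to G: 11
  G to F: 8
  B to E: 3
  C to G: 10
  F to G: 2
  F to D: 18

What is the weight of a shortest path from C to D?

36

Candidate routes:
C→G→A→F→D: 10 + 12 + 7 + 18 = 47
C→G→F→D: 10 + 8 + 18 = 36
Best route has total 36.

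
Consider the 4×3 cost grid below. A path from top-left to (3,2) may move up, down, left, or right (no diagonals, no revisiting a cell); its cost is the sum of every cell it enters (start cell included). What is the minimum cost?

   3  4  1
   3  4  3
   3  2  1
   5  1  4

Take (0,0) (0,1) (0,2) (1,2) (2,2) (3,2) for a total of 3 + 4 + 1 + 3 + 1 + 4 = 16.

16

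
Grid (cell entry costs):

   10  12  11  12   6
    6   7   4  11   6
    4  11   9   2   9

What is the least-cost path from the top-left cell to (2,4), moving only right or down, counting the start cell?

Cheapest: (0,0)→(1,0)→(1,1)→(1,2)→(2,2)→(2,3)→(2,4)
  10 + 6 + 7 + 4 + 9 + 2 + 9 = 47
(Top row then right column would cost 66.)

47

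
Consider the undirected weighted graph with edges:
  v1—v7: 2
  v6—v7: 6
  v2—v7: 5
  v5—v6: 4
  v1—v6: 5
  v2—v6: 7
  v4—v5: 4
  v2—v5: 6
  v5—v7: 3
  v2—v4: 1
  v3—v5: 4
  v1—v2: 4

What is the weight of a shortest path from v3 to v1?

9

Checking several routes:
v3 → v5 → v4 → v2 → v1: 4 + 4 + 1 + 4 = 13
v3 → v5 → v7 → v1: 4 + 3 + 2 = 9
v3 → v5 → v6 → v1: 4 + 4 + 5 = 13
Best route has total 9.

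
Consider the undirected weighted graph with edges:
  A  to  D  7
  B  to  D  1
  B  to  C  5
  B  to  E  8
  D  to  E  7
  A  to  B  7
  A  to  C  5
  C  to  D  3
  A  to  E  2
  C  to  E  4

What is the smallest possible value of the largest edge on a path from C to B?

A few of the C→B routes:
C→A→D→B: max(5, 7, 1) = 7
C→A→E→D→B: max(5, 2, 7, 1) = 7
C→A→B: max(5, 7) = 7
C→D→B: max(3, 1) = 3
C→B: max(5) = 5
Best route has worst link 3.

3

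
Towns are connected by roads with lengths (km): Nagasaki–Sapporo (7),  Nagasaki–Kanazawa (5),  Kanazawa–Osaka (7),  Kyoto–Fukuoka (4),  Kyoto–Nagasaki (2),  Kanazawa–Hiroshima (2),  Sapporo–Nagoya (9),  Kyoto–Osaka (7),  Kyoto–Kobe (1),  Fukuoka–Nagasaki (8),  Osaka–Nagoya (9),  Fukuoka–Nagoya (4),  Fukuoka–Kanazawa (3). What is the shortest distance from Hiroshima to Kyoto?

Comparing a few candidate routes:
Hiroshima - Kanazawa - Nagasaki - Kyoto: 2 + 5 + 2 = 9
Hiroshima - Kanazawa - Fukuoka - Nagasaki - Kyoto: 2 + 3 + 8 + 2 = 15
Hiroshima - Kanazawa - Fukuoka - Kyoto: 2 + 3 + 4 = 9
Best route has total 9 km.

9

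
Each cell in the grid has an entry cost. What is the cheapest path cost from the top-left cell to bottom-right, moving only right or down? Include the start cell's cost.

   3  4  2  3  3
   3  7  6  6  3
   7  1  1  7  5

23

Path r0c0 → r0c1 → r0c2 → r0c3 → r0c4 → r1c4 → r2c4: 3 + 4 + 2 + 3 + 3 + 3 + 5 = 23.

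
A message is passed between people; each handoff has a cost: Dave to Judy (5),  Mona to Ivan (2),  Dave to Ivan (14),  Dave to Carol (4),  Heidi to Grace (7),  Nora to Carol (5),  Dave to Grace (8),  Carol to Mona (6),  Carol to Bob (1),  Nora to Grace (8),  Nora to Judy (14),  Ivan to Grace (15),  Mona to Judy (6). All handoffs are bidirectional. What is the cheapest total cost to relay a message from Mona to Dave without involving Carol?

Some routes from Mona to Dave avoiding Carol:
Mona -> Ivan -> Grace -> Dave: 2 + 15 + 8 = 25
Mona -> Judy -> Nora -> Grace -> Dave: 6 + 14 + 8 + 8 = 36
Mona -> Ivan -> Dave: 2 + 14 = 16
Mona -> Judy -> Dave: 6 + 5 = 11
Shortest: 11.

11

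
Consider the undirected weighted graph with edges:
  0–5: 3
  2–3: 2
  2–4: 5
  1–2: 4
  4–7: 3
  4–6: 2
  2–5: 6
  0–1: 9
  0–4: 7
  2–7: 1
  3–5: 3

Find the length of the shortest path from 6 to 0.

9

Checking several routes:
6 - 4 - 7 - 2 - 3 - 5 - 0: 2 + 3 + 1 + 2 + 3 + 3 = 14
6 - 4 - 2 - 3 - 5 - 0: 2 + 5 + 2 + 3 + 3 = 15
6 - 4 - 0: 2 + 7 = 9
6 - 4 - 7 - 2 - 5 - 0: 2 + 3 + 1 + 6 + 3 = 15
The minimum is 9.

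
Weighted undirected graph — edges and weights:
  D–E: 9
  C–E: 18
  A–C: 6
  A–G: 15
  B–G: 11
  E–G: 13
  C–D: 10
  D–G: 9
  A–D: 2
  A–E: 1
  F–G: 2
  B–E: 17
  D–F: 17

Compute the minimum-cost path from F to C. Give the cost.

19

A few of the F→C routes:
F→G→D→A→C: 2 + 9 + 2 + 6 = 19
F→G→D→C: 2 + 9 + 10 = 21
F→G→A→C: 2 + 15 + 6 = 23
F→G→E→A→C: 2 + 13 + 1 + 6 = 22
Shortest: 19.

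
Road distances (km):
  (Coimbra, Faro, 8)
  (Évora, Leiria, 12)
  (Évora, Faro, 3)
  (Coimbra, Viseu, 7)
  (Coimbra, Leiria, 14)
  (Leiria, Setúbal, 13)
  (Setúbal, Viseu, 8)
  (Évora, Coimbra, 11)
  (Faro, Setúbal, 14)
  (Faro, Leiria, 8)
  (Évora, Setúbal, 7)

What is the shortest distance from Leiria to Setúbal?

Comparing a few candidate routes:
Leiria-Évora-Setúbal: 12 + 7 = 19
Leiria-Setúbal: 13
Leiria-Faro-Évora-Setúbal: 8 + 3 + 7 = 18
Leiria-Faro-Setúbal: 8 + 14 = 22
Best route has total 13 km.

13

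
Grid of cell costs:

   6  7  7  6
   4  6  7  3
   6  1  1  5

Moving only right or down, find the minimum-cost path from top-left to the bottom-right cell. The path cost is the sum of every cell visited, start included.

Cheapest: (0,0) -> (1,0) -> (1,1) -> (2,1) -> (2,2) -> (2,3)
  6 + 4 + 6 + 1 + 1 + 5 = 23

23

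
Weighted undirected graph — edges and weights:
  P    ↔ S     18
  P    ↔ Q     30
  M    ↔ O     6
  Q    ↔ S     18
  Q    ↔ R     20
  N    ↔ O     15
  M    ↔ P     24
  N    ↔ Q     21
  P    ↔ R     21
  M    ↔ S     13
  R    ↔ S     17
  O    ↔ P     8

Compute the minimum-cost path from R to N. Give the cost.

Checking several routes:
R - S - P - O - N: 17 + 18 + 8 + 15 = 58
R - S - M - O - N: 17 + 13 + 6 + 15 = 51
R - Q - N: 20 + 21 = 41
R - P - M - O - N: 21 + 24 + 6 + 15 = 66
R - P - O - N: 21 + 8 + 15 = 44
R - S - Q - N: 17 + 18 + 21 = 56
Best route has total 41.

41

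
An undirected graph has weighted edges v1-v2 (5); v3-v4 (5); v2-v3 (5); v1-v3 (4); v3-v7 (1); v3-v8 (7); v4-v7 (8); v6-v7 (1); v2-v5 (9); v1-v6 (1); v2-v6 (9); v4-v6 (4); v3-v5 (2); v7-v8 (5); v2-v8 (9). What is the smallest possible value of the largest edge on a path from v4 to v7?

4

Checking several routes:
v4 - v6 - v1 - v3 - v7: max(4, 1, 4, 1) = 4
v4 - v3 - v1 - v6 - v7: max(5, 4, 1, 1) = 5
v4 - v6 - v1 - v2 - v3 - v7: max(4, 1, 5, 5, 1) = 5
v4 - v6 - v7: max(4, 1) = 4
v4 - v3 - v7: max(5, 1) = 5
v4 - v3 - v2 - v1 - v6 - v7: max(5, 5, 5, 1, 1) = 5
Best route has worst link 4.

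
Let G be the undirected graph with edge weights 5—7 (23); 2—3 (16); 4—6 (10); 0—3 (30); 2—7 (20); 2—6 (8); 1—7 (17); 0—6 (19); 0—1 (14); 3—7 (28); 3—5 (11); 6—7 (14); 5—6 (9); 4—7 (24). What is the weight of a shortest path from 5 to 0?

A few of the 5→0 routes:
5-3-2-6-0: 11 + 16 + 8 + 19 = 54
5-3-0: 11 + 30 = 41
5-6-0: 9 + 19 = 28
5-7-1-0: 23 + 17 + 14 = 54
5-6-7-1-0: 9 + 14 + 17 + 14 = 54
Best route has total 28.

28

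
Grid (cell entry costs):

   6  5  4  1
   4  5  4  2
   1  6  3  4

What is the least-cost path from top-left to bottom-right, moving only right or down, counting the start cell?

Best path: (0,0) -> (0,1) -> (0,2) -> (0,3) -> (1,3) -> (2,3)
Cost: 6 + 5 + 4 + 1 + 2 + 4 = 22

22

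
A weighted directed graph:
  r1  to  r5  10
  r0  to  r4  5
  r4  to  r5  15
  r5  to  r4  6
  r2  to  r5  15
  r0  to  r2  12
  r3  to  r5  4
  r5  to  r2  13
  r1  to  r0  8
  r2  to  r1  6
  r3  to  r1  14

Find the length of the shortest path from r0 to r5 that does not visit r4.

27

Routes from r0 to r5 avoiding r4:
r0 → r2 → r5: 12 + 15 = 27
r0 → r2 → r1 → r5: 12 + 6 + 10 = 28
Best route has total 27.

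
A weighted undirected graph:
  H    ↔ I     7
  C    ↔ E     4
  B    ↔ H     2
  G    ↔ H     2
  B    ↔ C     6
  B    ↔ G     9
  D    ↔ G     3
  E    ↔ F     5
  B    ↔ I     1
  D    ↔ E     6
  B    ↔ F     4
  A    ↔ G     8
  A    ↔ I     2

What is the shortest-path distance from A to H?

5

Checking several routes:
A-I-H: 2 + 7 = 9
A-I-B-H: 2 + 1 + 2 = 5
A-G-H: 8 + 2 = 10
Best route has total 5.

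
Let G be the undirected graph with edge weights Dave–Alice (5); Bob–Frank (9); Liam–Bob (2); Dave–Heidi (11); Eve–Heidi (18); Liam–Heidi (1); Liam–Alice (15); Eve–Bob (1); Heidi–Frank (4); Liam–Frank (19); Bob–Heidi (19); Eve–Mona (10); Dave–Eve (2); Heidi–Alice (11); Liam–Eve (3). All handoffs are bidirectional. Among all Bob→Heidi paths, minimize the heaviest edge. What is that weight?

Some routes from Bob to Heidi:
Bob → Liam → Heidi: max(2, 1) = 2
Bob → Eve → Dave → Alice → Heidi: max(1, 2, 5, 11) = 11
Bob → Frank → Heidi: max(9, 4) = 9
Bob → Liam → Eve → Dave → Heidi: max(2, 3, 2, 11) = 11
Bob → Eve → Liam → Heidi: max(1, 3, 1) = 3
Bob → Eve → Dave → Heidi: max(1, 2, 11) = 11
The minimum achievable maximum is 2.

2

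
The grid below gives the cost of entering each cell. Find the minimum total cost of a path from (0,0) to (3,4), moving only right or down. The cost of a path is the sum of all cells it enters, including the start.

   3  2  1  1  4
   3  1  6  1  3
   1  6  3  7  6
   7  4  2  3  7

One optimal route is [0,0] [0,1] [0,2] [0,3] [1,3] [1,4] [2,4] [3,4].
Its cost is 3 + 2 + 1 + 1 + 1 + 3 + 6 + 7 = 24.

24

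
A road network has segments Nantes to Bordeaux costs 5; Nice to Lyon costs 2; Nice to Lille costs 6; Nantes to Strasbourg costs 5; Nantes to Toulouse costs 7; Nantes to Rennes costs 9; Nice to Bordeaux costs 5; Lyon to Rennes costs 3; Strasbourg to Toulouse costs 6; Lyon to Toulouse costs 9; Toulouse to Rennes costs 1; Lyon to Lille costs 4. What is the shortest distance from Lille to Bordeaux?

A few of the Lille→Bordeaux routes:
Lille→Nice→Bordeaux: 6 + 5 = 11
Lille→Lyon→Rennes→Toulouse→Nantes→Bordeaux: 4 + 3 + 1 + 7 + 5 = 20
Lille→Lyon→Nice→Bordeaux: 4 + 2 + 5 = 11
Best route has total 11.

11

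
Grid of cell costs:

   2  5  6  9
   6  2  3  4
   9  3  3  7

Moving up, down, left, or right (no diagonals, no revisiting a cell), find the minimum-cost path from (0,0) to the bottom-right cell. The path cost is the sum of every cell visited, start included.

Take [0,0] → [0,1] → [1,1] → [1,2] → [2,2] → [2,3] for a total of 2 + 5 + 2 + 3 + 3 + 7 = 22.

22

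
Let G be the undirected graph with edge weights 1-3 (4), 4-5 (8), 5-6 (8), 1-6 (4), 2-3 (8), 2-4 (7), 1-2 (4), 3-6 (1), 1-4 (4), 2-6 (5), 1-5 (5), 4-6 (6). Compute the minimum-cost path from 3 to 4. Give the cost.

7

Comparing a few candidate routes:
3 -> 6 -> 2 -> 4: 1 + 5 + 7 = 13
3 -> 6 -> 4: 1 + 6 = 7
3 -> 6 -> 1 -> 4: 1 + 4 + 4 = 9
3 -> 1 -> 4: 4 + 4 = 8
Shortest: 7.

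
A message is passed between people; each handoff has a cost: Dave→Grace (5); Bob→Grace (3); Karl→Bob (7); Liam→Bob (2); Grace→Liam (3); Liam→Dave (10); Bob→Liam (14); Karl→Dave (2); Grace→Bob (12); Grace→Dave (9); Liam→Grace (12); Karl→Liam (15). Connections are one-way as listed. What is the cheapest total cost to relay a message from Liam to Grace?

Paths from Liam to Grace:
Liam → Dave → Grace: 10 + 5 = 15
Liam → Grace: 12
Liam → Bob → Grace: 2 + 3 = 5
The minimum is 5.

5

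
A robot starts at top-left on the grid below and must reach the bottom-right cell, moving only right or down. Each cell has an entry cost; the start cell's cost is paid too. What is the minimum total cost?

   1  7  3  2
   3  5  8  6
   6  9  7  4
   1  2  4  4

21

Best path: [0,0]→[1,0]→[2,0]→[3,0]→[3,1]→[3,2]→[3,3]
Cost: 1 + 3 + 6 + 1 + 2 + 4 + 4 = 21
For comparison, the top-then-right route costs 27.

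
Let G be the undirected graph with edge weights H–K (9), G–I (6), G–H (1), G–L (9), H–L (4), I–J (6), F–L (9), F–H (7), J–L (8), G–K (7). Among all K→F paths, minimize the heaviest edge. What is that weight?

7

A few of the K→F routes:
K → G → I → J → L → F: max(7, 6, 6, 8, 9) = 9
K → G → H → F: max(7, 1, 7) = 7
K → G → H → L → F: max(7, 1, 4, 9) = 9
K → G → I → J → L → H → F: max(7, 6, 6, 8, 4, 7) = 8
Best route has worst link 7.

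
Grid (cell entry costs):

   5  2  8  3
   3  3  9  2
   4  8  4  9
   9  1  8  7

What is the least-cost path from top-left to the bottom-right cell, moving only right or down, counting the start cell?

Take (0,0) -> (0,1) -> (1,1) -> (2,1) -> (3,1) -> (3,2) -> (3,3) for a total of 5 + 2 + 3 + 8 + 1 + 8 + 7 = 34.

34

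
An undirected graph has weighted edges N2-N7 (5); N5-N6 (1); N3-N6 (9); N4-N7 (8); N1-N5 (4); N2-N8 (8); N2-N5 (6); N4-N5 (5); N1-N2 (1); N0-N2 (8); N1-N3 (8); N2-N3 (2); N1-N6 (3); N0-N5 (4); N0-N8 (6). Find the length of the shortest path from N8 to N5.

Comparing a few candidate routes:
N8 - N2 - N1 - N6 - N5: 8 + 1 + 3 + 1 = 13
N8 - N2 - N5: 8 + 6 = 14
N8 - N0 - N5: 6 + 4 = 10
N8 - N2 - N1 - N5: 8 + 1 + 4 = 13
Best route has total 10.

10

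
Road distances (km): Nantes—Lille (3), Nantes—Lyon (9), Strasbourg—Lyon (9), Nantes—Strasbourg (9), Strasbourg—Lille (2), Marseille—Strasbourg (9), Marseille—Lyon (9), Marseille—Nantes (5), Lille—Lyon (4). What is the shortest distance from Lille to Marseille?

8

Checking several routes:
Lille -> Nantes -> Marseille: 3 + 5 = 8
Lille -> Lyon -> Marseille: 4 + 9 = 13
Lille -> Strasbourg -> Marseille: 2 + 9 = 11
The minimum is 8 km.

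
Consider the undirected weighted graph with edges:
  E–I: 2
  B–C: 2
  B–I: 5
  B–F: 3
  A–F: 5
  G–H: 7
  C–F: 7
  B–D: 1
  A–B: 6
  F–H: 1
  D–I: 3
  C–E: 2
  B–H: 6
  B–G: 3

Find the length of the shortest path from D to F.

4

Comparing a few candidate routes:
D-B-H-F: 1 + 6 + 1 = 8
D-B-C-F: 1 + 2 + 7 = 10
D-B-F: 1 + 3 = 4
Shortest: 4.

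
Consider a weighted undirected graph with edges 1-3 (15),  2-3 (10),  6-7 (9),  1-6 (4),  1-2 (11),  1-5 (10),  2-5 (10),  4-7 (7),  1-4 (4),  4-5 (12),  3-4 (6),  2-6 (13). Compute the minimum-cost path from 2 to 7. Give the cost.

Comparing a few candidate routes:
2 - 6 - 1 - 4 - 7: 13 + 4 + 4 + 7 = 28
2 - 3 - 4 - 7: 10 + 6 + 7 = 23
2 - 1 - 4 - 7: 11 + 4 + 7 = 22
2 - 6 - 7: 13 + 9 = 22
2 - 1 - 6 - 7: 11 + 4 + 9 = 24
Shortest: 22.

22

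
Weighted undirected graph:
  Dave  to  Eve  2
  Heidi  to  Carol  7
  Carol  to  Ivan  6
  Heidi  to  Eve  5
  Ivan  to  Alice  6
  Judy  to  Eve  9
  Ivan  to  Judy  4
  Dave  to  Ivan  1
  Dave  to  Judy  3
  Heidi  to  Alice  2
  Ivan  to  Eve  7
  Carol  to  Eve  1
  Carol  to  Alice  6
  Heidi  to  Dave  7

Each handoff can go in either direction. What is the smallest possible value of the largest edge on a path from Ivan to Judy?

Comparing a few candidate routes:
Ivan - Carol - Eve - Dave - Judy: max(6, 1, 2, 3) = 6
Ivan - Judy: max(4) = 4
Ivan - Dave - Judy: max(1, 3) = 3
Ivan - Alice - Carol - Eve - Dave - Judy: max(6, 6, 1, 2, 3) = 6
Ivan - Alice - Heidi - Eve - Dave - Judy: max(6, 2, 5, 2, 3) = 6
Ivan - Carol - Alice - Heidi - Eve - Dave - Judy: max(6, 6, 2, 5, 2, 3) = 6
Best route has worst link 3.

3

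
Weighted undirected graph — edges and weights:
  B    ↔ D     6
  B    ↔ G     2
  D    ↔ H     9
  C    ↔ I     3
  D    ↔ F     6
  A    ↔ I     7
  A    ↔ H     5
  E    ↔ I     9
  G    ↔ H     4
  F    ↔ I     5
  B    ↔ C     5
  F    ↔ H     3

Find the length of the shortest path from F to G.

7

Checking several routes:
F-I-C-B-G: 5 + 3 + 5 + 2 = 15
F-D-B-G: 6 + 6 + 2 = 14
F-D-H-G: 6 + 9 + 4 = 19
F-H-G: 3 + 4 = 7
The minimum is 7.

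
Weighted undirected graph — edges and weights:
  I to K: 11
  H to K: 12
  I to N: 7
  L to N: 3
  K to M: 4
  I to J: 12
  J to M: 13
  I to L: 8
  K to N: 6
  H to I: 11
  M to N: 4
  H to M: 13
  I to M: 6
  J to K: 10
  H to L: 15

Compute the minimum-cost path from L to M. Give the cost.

Some routes from L to M:
L → I → M: 8 + 6 = 14
L → N → I → M: 3 + 7 + 6 = 16
L → N → K → M: 3 + 6 + 4 = 13
L → N → M: 3 + 4 = 7
Shortest: 7.

7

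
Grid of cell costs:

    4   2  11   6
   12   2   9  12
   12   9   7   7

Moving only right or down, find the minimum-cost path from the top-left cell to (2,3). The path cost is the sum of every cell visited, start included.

31

One optimal route is (0,0) -> (0,1) -> (1,1) -> (1,2) -> (2,2) -> (2,3).
Its cost is 4 + 2 + 2 + 9 + 7 + 7 = 31.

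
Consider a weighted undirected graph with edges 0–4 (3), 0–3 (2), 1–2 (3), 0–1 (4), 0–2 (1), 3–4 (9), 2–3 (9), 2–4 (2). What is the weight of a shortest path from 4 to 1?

5

Comparing a few candidate routes:
4 → 2 → 0 → 1: 2 + 1 + 4 = 7
4 → 0 → 2 → 1: 3 + 1 + 3 = 7
4 → 0 → 1: 3 + 4 = 7
4 → 2 → 1: 2 + 3 = 5
Best route has total 5.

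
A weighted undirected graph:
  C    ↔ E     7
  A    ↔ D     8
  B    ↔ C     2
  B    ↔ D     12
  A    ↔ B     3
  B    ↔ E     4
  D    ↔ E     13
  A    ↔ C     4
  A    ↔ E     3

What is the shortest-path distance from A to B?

Comparing a few candidate routes:
A -> E -> B: 3 + 4 = 7
A -> C -> B: 4 + 2 = 6
A -> B: 3
Shortest: 3.

3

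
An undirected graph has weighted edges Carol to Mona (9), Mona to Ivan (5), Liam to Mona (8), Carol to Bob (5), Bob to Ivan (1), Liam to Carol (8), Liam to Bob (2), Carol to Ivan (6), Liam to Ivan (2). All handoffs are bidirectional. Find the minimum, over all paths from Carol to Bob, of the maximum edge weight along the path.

Some routes from Carol to Bob:
Carol - Bob: max(5) = 5
Carol - Liam - Bob: max(8, 2) = 8
Carol - Ivan - Bob: max(6, 1) = 6
Carol - Liam - Ivan - Bob: max(8, 2, 1) = 8
Carol - Ivan - Liam - Bob: max(6, 2, 2) = 6
Best route has worst link 5.

5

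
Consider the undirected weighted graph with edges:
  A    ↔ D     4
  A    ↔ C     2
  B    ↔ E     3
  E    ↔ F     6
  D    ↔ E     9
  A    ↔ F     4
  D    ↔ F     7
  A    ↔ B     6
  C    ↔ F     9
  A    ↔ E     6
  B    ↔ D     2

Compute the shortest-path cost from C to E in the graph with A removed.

15

Routes from C to E avoiding A:
C - F - E: 9 + 6 = 15
C - F - D - B - E: 9 + 7 + 2 + 3 = 21
C - F - D - E: 9 + 7 + 9 = 25
The minimum is 15.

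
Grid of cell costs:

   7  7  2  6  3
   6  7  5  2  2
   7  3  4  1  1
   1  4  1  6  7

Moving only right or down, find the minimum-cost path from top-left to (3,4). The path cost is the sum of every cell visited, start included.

32

Best path: r0c0→r0c1→r0c2→r1c2→r1c3→r2c3→r2c4→r3c4
Cost: 7 + 7 + 2 + 5 + 2 + 1 + 1 + 7 = 32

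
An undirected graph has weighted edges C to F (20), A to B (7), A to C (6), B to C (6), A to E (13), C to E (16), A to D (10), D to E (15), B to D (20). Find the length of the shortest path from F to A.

Comparing a few candidate routes:
F -> C -> A: 20 + 6 = 26
F -> C -> E -> A: 20 + 16 + 13 = 49
F -> C -> B -> A: 20 + 6 + 7 = 33
Shortest: 26.

26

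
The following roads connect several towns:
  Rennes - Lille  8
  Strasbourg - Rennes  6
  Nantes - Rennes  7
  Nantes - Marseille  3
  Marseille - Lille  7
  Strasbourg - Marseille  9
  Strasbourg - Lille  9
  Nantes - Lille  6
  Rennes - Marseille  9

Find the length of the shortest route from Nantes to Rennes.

Some routes from Nantes to Rennes:
Nantes - Marseille - Lille - Rennes: 3 + 7 + 8 = 18
Nantes - Marseille - Strasbourg - Rennes: 3 + 9 + 6 = 18
Nantes - Rennes: 7
Nantes - Lille - Rennes: 6 + 8 = 14
Nantes - Marseille - Rennes: 3 + 9 = 12
The minimum is 7.

7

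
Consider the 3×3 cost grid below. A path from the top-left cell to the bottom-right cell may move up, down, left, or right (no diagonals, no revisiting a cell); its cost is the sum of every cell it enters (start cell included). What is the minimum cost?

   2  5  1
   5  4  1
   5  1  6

15

Cheapest: r0c0 r0c1 r0c2 r1c2 r2c2
  2 + 5 + 1 + 1 + 6 = 15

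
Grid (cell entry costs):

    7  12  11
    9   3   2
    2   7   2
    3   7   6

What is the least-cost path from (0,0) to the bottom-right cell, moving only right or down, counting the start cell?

Cheapest: r0c0 → r1c0 → r1c1 → r1c2 → r2c2 → r3c2
  7 + 9 + 3 + 2 + 2 + 6 = 29
(Top row then right column would cost 40.)

29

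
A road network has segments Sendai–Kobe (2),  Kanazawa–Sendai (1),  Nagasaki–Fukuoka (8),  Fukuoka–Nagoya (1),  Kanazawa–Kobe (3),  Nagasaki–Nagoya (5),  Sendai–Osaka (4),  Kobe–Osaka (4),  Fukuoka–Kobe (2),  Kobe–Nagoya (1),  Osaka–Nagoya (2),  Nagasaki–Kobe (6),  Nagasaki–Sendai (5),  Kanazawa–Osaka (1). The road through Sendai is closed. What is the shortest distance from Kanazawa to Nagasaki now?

8

A few of the Kanazawa→Nagasaki routes:
Kanazawa → Osaka → Nagoya → Nagasaki: 1 + 2 + 5 = 8
Kanazawa → Kobe → Nagoya → Nagasaki: 3 + 1 + 5 = 9
Kanazawa → Osaka → Nagoya → Kobe → Nagasaki: 1 + 2 + 1 + 6 = 10
Kanazawa → Kobe → Nagasaki: 3 + 6 = 9
Shortest: 8 km.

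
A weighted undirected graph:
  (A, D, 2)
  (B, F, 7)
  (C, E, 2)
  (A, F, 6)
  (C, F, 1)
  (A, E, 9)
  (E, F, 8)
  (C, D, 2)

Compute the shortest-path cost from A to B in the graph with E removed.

Routes from A to B avoiding E:
A-F-B: 6 + 7 = 13
A-D-C-F-B: 2 + 2 + 1 + 7 = 12
Shortest: 12.

12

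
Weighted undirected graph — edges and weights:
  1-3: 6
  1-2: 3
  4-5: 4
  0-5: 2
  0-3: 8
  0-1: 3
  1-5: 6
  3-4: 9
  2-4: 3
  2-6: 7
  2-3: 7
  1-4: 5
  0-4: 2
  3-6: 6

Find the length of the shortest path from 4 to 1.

5

Checking several routes:
4 → 5 → 0 → 1: 4 + 2 + 3 = 9
4 → 0 → 1: 2 + 3 = 5
4 → 2 → 1: 3 + 3 = 6
4 → 0 → 5 → 1: 2 + 2 + 6 = 10
4 → 1: 5
The minimum is 5.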